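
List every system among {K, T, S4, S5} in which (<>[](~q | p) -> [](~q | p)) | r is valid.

S5

S5-tableau for the negation ~((<>[](~q | p) -> [](~q | p)) | r):
1. ~((<>[](~q | p) -> [](~q | p)) | r), u
2. ~(<>[](~q | p) -> [](~q | p)), u
3. ~r, u
4. <>[](~q | p), u
5. ~[](~q | p), u
6. [](~q | p), v
7. ~q | p, u
8. ~q | p, v
9. p, u
10. p, v
11. ~(~q | p), w
12. q, w
13. ~p, w
14. ~q | p, w
15. p, w
Accessibility: uRu, uRv, uRw, vRu, vRv, vRw, wRu, wRv, wRw
Branch closes: p and ~p both at w.
Every branch closes (one shown): valid in S5.
S4-tableau for the negation ~((<>[](~q | p) -> [](~q | p)) | r):
1. ~((<>[](~q | p) -> [](~q | p)) | r), u
2. ~(<>[](~q | p) -> [](~q | p)), u
3. ~r, u
4. <>[](~q | p), u
5. ~[](~q | p), u
6. [](~q | p), v
7. ~q | p, v
8. p, v
9. ~(~q | p), w
10. q, w
11. ~p, w
Accessibility: uRu, uRv, uRw, vRv, wRw
Complete open branch: countermodel on an S4-frame, so not valid in S4, nor in K, T (the same frame is also a K-frame and a T-frame).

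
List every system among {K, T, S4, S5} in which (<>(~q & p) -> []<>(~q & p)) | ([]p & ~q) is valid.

S5

S5-tableau for the negation ~((<>(~q & p) -> []<>(~q & p)) | ([]p & ~q)):
1. ~((<>(~q & p) -> []<>(~q & p)) | ([]p & ~q)), w0
2. ~(<>(~q & p) -> []<>(~q & p)), w0
3. ~([]p & ~q), w0
4. <>(~q & p), w0
5. ~[]<>(~q & p), w0
6. q, w0
7. ~q & p, w1
8. ~q, w1
9. p, w1
10. ~<>(~q & p), w2
11. ~(~q & p), w0
12. ~(~q & p), w1
13. ~(~q & p), w2
14. ~p, w0
15. ~p, w1
Accessibility: w0Rw0, w0Rw1, w0Rw2, w1Rw0, w1Rw1, w1Rw2, w2Rw0, w2Rw1, w2Rw2
Branch closes: p and ~p both at w1.
Every branch closes (one shown): valid in S5.
S4-tableau for the negation ~((<>(~q & p) -> []<>(~q & p)) | ([]p & ~q)):
1. ~((<>(~q & p) -> []<>(~q & p)) | ([]p & ~q)), w0
2. ~(<>(~q & p) -> []<>(~q & p)), w0
3. ~([]p & ~q), w0
4. <>(~q & p), w0
5. ~[]<>(~q & p), w0
6. q, w0
7. ~q & p, w1
8. ~q, w1
9. p, w1
10. ~<>(~q & p), w2
11. ~(~q & p), w2
12. ~p, w2
Accessibility: w0Rw0, w0Rw1, w0Rw2, w1Rw1, w2Rw2
Complete open branch: countermodel on an S4-frame, so not valid in S4, nor in K, T (the same frame is also a K-frame and a T-frame).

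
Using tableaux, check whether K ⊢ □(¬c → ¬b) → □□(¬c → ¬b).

Invalid (countermodel exists)

Tableau for the negation ¬(□(¬c → ¬b) → □□(¬c → ¬b)):
1. ¬(□(¬c → ¬b) → □□(¬c → ¬b)), u
2. □(¬c → ¬b), u   [¬→-rule on 1]
3. ¬□□(¬c → ¬b), u   [¬→-rule on 1]
4. ¬□(¬c → ¬b), v   [¬□-rule on 3: fresh world v, uRv]
5. ¬c → ¬b, v   [□-rule on 2 via uRv]
6. ¬b, v   [→-rule on 5 (branches; this branch)]
7. ¬(¬c → ¬b), w   [¬□-rule on 4: fresh world w, vRw]
8. ¬c, w   [¬→-rule on 7]
9. b, w   [¬→-rule on 7]
Accessibility: uRv, vRw
The negation has an open branch (countermodel exists).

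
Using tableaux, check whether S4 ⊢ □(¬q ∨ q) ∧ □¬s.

No, not valid

Tableau for the negation ¬(□(¬q ∨ q) ∧ □¬s):
1. ¬(□(¬q ∨ q) ∧ □¬s), u
2. ¬□¬s, u
3. s, v
Accessibility: uRu, uRv, vRv
The negation has an open branch (countermodel exists).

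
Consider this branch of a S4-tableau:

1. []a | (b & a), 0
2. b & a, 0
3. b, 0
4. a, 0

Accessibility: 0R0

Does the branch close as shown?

No world carries both an atom and its negation.

Open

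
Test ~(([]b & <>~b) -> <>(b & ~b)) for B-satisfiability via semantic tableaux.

1. ~(([]b & <>~b) -> <>(b & ~b)), 0
2. []b & <>~b, 0
3. ~<>(b & ~b), 0
4. []b, 0
5. <>~b, 0
6. ~(b & ~b), 0
7. b, 0
8. ~b, 1
9. ~(b & ~b), 1
10. b, 1
Accessibility: 0R0, 0R1, 1R0, 1R1
Branch closes: b and ~b both at 1.
(One branch shown.) All branches close.

Unsatisfiable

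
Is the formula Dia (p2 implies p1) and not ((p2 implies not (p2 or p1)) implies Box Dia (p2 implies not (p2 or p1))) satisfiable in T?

1. Dia (p2 implies p1) and not ((p2 implies not (p2 or p1)) implies Box Dia (p2 implies not (p2 or p1))), 0
2. Dia (p2 implies p1), 0
3. not ((p2 implies not (p2 or p1)) implies Box Dia (p2 implies not (p2 or p1))), 0
4. p2 implies not (p2 or p1), 0
5. not Box Dia (p2 implies not (p2 or p1)), 0
6. not (p2 or p1), 0
7. not p2, 0
8. not p1, 0
9. p2 implies p1, 1
10. p1, 1
11. not Dia (p2 implies not (p2 or p1)), 2
12. not (p2 implies not (p2 or p1)), 2
13. p2, 2
14. p2 or p1, 2
15. p1, 2
Accessibility: 0R0, 0R1, 0R2, 1R1, 2R2

Yes, satisfiable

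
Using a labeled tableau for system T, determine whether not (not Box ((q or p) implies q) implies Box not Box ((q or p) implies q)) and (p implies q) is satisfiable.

Satisfiable

1. not (not Box ((q or p) implies q) implies Box not Box ((q or p) implies q)) and (p implies q), 0
2. not (not Box ((q or p) implies q) implies Box not Box ((q or p) implies q)), 0   [and-rule on 1]
3. p implies q, 0   [and-rule on 1]
4. not Box ((q or p) implies q), 0   [neg-implies-rule on 2]
5. not Box not Box ((q or p) implies q), 0   [neg-implies-rule on 2]
6. q, 0   [implies-rule on 3 (branches; this branch)]
7. not ((q or p) implies q), 1   [neg-Box-rule on 4: fresh world 1, 0R1]
8. q or p, 1   [neg-implies-rule on 7]
9. not q, 1   [neg-implies-rule on 7]
10. p, 1   [or-rule on 8 (branches; this branch)]
11. Box ((q or p) implies q), 2   [neg-Box-rule on 5: fresh world 2, 0R2]
12. (q or p) implies q, 2   [Box-rule on 11 via 2R2]
13. q, 2   [implies-rule on 12 (branches; this branch)]
Accessibility: 0R0, 0R1, 0R2, 1R1, 2R2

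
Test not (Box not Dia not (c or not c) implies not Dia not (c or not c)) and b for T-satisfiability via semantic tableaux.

1. not (Box not Dia not (c or not c) implies not Dia not (c or not c)) and b, u
2. not (Box not Dia not (c or not c) implies not Dia not (c or not c)), u
3. b, u
4. Box not Dia not (c or not c), u
5. Dia not (c or not c), u
6. not Dia not (c or not c), u
7. c or not c, u
8. not c, u
9. not (c or not c), v
10. not c, v
11. c, v
Accessibility: uRu, uRv, vRv
Branch closes: c and not c both at v.
Every branch closes; the branch above is one of them.

Unsatisfiable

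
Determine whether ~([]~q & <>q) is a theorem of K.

Tableau for the negation []~q & <>q:
1. []~q & <>q, w0
2. []~q, w0
3. <>q, w0
4. q, w1
5. ~q, w1
Accessibility: w0Rw1
Branch closes: q and ~q both at w1.
All branches of the negation close; one closing branch shown above.

Yes, valid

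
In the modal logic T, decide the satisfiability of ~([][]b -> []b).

1. ~([][]b -> []b), 0
2. [][]b, 0   [~->-rule on 1]
3. ~[]b, 0   [~->-rule on 1]
4. []b, 0   [[]-rule on 2 via 0R0]
5. b, 0   [[]-rule on 4 via 0R0]
6. ~b, 1   [~[]-rule on 3: fresh world 1, 0R1]
7. []b, 1   [[]-rule on 2 via 0R1]
8. b, 1   [[]-rule on 4 via 0R1]
Accessibility: 0R0, 0R1, 1R1
Branch closes: b and ~b both at 1.
Every branch closes; the branch above is one of them.

Unsatisfiable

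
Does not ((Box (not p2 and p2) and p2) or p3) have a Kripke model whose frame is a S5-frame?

Yes, satisfiable

1. not ((Box (not p2 and p2) and p2) or p3), w0
2. not (Box (not p2 and p2) and p2), w0
3. not p3, w0
4. not p2, w0
Accessibility: w0Rw0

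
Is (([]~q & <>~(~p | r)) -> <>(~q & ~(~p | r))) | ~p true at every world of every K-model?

Valid in K

Tableau for the negation ~((([]~q & <>~(~p | r)) -> <>(~q & ~(~p | r))) | ~p):
1. ~((([]~q & <>~(~p | r)) -> <>(~q & ~(~p | r))) | ~p), u
2. ~(([]~q & <>~(~p | r)) -> <>(~q & ~(~p | r))), u   [~|-rule on 1]
3. p, u   [~|-rule on 1]
4. []~q & <>~(~p | r), u   [~->-rule on 2]
5. ~<>(~q & ~(~p | r)), u   [~->-rule on 2]
6. []~q, u   [&-rule on 4]
7. <>~(~p | r), u   [&-rule on 4]
8. ~(~p | r), v   [<>-rule on 7: fresh world v, uRv]
9. p, v   [~|-rule on 8]
10. ~r, v   [~|-rule on 8]
11. ~(~q & ~(~p | r)), v   [~<>-rule on 5 via uRv]
12. ~q, v   [[]-rule on 6 via uRv]
13. ~p | r, v   [~&-rule on 11 (branches; this branch)]
14. r, v   [|-rule on 13 (branches; this branch)]
Accessibility: uRv
Branch closes: r and ~r both at v.
Every branch of the negation's tableau closes; the branch above is one of them.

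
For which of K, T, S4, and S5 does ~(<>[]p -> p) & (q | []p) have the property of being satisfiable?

K, T, S4

S5-tableau for the formula:
1. ~(<>[]p -> p) & (q | []p), w0
2. ~(<>[]p -> p), w0
3. q | []p, w0
4. <>[]p, w0
5. ~p, w0
6. q, w0
7. []p, w1
8. p, w0
Accessibility: w0Rw0, w0Rw1, w1Rw0, w1Rw1
Branch closes: p and ~p both at w0.
Every branch closes (one shown): unsatisfiable in S5.
S4-tableau for the formula:
1. ~(<>[]p -> p) & (q | []p), w0
2. ~(<>[]p -> p), w0
3. q | []p, w0
4. <>[]p, w0
5. ~p, w0
6. q, w0
7. []p, w1
8. p, w1
Accessibility: w0Rw0, w0Rw1, w1Rw1
Complete open branch: satisfiable in S4, hence also in K, T (this S4-model is also a K-model and a T-model).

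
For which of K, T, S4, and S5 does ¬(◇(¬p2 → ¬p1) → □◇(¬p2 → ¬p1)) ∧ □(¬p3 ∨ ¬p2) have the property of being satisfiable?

K, T, S4

S4-tableau for the formula:
1. ¬(◇(¬p2 → ¬p1) → □◇(¬p2 → ¬p1)) ∧ □(¬p3 ∨ ¬p2), 0
2. ¬(◇(¬p2 → ¬p1) → □◇(¬p2 → ¬p1)), 0   [∧-rule on 1]
3. □(¬p3 ∨ ¬p2), 0   [∧-rule on 1]
4. ◇(¬p2 → ¬p1), 0   [¬→-rule on 2]
5. ¬□◇(¬p2 → ¬p1), 0   [¬→-rule on 2]
6. ¬p3 ∨ ¬p2, 0   [□-rule on 3 via 0R0]
7. ¬p2, 0   [∨-rule on 6 (branches; this branch)]
8. ¬p2 → ¬p1, 1   [◇-rule on 4: fresh world 1, 0R1]
9. ¬p3 ∨ ¬p2, 1   [□-rule on 3 via 0R1]
10. ¬p1, 1   [→-rule on 8 (branches; this branch)]
11. ¬p2, 1   [∨-rule on 9 (branches; this branch)]
12. ¬◇(¬p2 → ¬p1), 2   [¬□-rule on 5: fresh world 2, 0R2]
13. ¬p3 ∨ ¬p2, 2   [□-rule on 3 via 0R2]
14. ¬(¬p2 → ¬p1), 2   [¬◇-rule on 12 via 2R2]
15. ¬p2, 2   [¬→-rule on 14]
16. p1, 2   [¬→-rule on 14]
Accessibility: 0R0, 0R1, 0R2, 1R1, 2R2
Complete open branch: satisfiable in S4, hence also in K, T (this S4-model is also a K-model and a T-model).
S5-tableau for the formula:
1. ¬(◇(¬p2 → ¬p1) → □◇(¬p2 → ¬p1)) ∧ □(¬p3 ∨ ¬p2), 0
2. ¬(◇(¬p2 → ¬p1) → □◇(¬p2 → ¬p1)), 0   [∧-rule on 1]
3. □(¬p3 ∨ ¬p2), 0   [∧-rule on 1]
4. ◇(¬p2 → ¬p1), 0   [¬→-rule on 2]
5. ¬□◇(¬p2 → ¬p1), 0   [¬→-rule on 2]
6. ¬p3 ∨ ¬p2, 0   [□-rule on 3 via 0R0]
7. ¬p2, 0   [∨-rule on 6 (branches; this branch)]
8. ¬p2 → ¬p1, 1   [◇-rule on 4: fresh world 1, 0R1]
9. ¬p3 ∨ ¬p2, 1   [□-rule on 3 via 0R1]
10. ¬p1, 1   [→-rule on 8 (branches; this branch)]
11. ¬p2, 1   [∨-rule on 9 (branches; this branch)]
12. ¬◇(¬p2 → ¬p1), 2   [¬□-rule on 5: fresh world 2, 0R2]
13. ¬p3 ∨ ¬p2, 2   [□-rule on 3 via 0R2]
14. ¬(¬p2 → ¬p1), 0   [¬◇-rule on 12 via 2R0]
15. p1, 0   [¬→-rule on 14]
16. ¬(¬p2 → ¬p1), 1   [¬◇-rule on 12 via 2R1]
17. p1, 1   [¬→-rule on 16]
Accessibility: 0R0, 0R1, 0R2, 1R0, 1R1, 1R2, 2R0, 2R1, 2R2
Branch closes: p1 and ¬p1 both at 1.
Every branch closes (one shown): unsatisfiable in S5.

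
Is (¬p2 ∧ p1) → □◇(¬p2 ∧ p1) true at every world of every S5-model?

Tableau for the negation ¬((¬p2 ∧ p1) → □◇(¬p2 ∧ p1)):
1. ¬((¬p2 ∧ p1) → □◇(¬p2 ∧ p1)), w0
2. ¬p2 ∧ p1, w0
3. ¬□◇(¬p2 ∧ p1), w0
4. ¬p2, w0
5. p1, w0
6. ¬◇(¬p2 ∧ p1), w1
7. ¬(¬p2 ∧ p1), w0
8. ¬(¬p2 ∧ p1), w1
9. ¬p1, w0
Accessibility: w0Rw0, w0Rw1, w1Rw0, w1Rw1
Branch closes: p1 and ¬p1 both at w0.
Every branch of the negation's tableau closes; the branch above is one of them.

Valid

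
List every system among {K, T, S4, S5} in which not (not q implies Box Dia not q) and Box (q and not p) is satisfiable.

K

K-tableau for the formula:
1. not (not q implies Box Dia not q) and Box (q and not p), 0
2. not (not q implies Box Dia not q), 0   [and-rule on 1]
3. Box (q and not p), 0   [and-rule on 1]
4. not q, 0   [neg-implies-rule on 2]
5. not Box Dia not q, 0   [neg-implies-rule on 2]
6. not Dia not q, 1   [neg-Box-rule on 5: fresh world 1, 0R1]
7. q and not p, 1   [Box-rule on 3 via 0R1]
8. q, 1   [and-rule on 7]
9. not p, 1   [and-rule on 7]
Accessibility: 0R1
Complete open branch: satisfiable in K.
T-tableau for the formula:
1. not (not q implies Box Dia not q) and Box (q and not p), 0
2. not (not q implies Box Dia not q), 0   [and-rule on 1]
3. Box (q and not p), 0   [and-rule on 1]
4. not q, 0   [neg-implies-rule on 2]
5. not Box Dia not q, 0   [neg-implies-rule on 2]
6. q and not p, 0   [Box-rule on 3 via 0R0]
7. q, 0   [and-rule on 6]
8. not p, 0   [and-rule on 6]
Accessibility: 0R0
Branch closes: q and not q both at 0.
Every branch closes (one shown): unsatisfiable in T, hence also in S4, S5 (every S4/S5-frame is a T-frame).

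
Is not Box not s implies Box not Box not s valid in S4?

Not valid

Tableau for the negation not (not Box not s implies Box not Box not s):
1. not (not Box not s implies Box not Box not s), u
2. not Box not s, u   [neg-implies-rule on 1]
3. not Box not Box not s, u   [neg-implies-rule on 1]
4. s, v   [neg-Box-rule on 2: fresh world v, uRv]
5. Box not s, w   [neg-Box-rule on 3: fresh world w, uRw]
6. not s, w   [Box-rule on 5 via wRw]
Accessibility: uRu, uRv, uRw, vRv, wRw
The negation has an open branch (countermodel exists).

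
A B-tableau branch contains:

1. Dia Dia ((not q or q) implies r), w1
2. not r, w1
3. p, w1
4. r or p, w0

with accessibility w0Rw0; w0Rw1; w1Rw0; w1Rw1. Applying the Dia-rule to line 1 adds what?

a fresh world w2 with w1Rw2, and Dia ((not q or q) implies r) at w2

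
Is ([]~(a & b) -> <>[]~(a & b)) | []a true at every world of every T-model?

Tableau for the negation ~(([]~(a & b) -> <>[]~(a & b)) | []a):
1. ~(([]~(a & b) -> <>[]~(a & b)) | []a), u
2. ~([]~(a & b) -> <>[]~(a & b)), u   [~|-rule on 1]
3. ~[]a, u   [~|-rule on 1]
4. []~(a & b), u   [~->-rule on 2]
5. ~<>[]~(a & b), u   [~->-rule on 2]
6. ~(a & b), u   [[]-rule on 4 via uRu]
7. ~[]~(a & b), u   [~<>-rule on 5 via uRu]
8. ~b, u   [~&-rule on 6 (branches; this branch)]
9. ~a, v   [~[]-rule on 3: fresh world v, uRv]
10. ~(a & b), v   [[]-rule on 4 via uRv]
11. ~[]~(a & b), v   [~<>-rule on 5 via uRv]
12. ~b, v   [~&-rule on 10 (branches; this branch)]
13. a & b, w   [~[]-rule on 7: fresh world w, uRw]
14. a, w   [&-rule on 13]
15. b, w   [&-rule on 13]
16. ~(a & b), w   [[]-rule on 4 via uRw]
17. ~[]~(a & b), w   [~<>-rule on 5 via uRw]
18. ~b, w   [~&-rule on 16 (branches; this branch)]
Accessibility: uRu, uRv, uRw, vRv, wRw
Branch closes: b and ~b both at w.
Every branch of the negation's tableau closes; the branch above is one of them.

Valid in T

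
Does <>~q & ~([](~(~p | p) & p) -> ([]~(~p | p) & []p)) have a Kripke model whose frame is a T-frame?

Unsatisfiable (every branch closes)

1. <>~q & ~([](~(~p | p) & p) -> ([]~(~p | p) & []p)), 0
2. <>~q, 0
3. ~([](~(~p | p) & p) -> ([]~(~p | p) & []p)), 0
4. [](~(~p | p) & p), 0
5. ~([]~(~p | p) & []p), 0
6. ~(~p | p) & p, 0
7. ~(~p | p), 0
8. p, 0
9. ~p, 0
Accessibility: 0R0
Branch closes: p and ~p both at 0.
Every branch closes; the branch above is one of them.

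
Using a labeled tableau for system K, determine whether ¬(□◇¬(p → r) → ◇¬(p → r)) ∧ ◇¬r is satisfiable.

1. ¬(□◇¬(p → r) → ◇¬(p → r)) ∧ ◇¬r, 0
2. ¬(□◇¬(p → r) → ◇¬(p → r)), 0   [∧-rule on 1]
3. ◇¬r, 0   [∧-rule on 1]
4. □◇¬(p → r), 0   [¬→-rule on 2]
5. ¬◇¬(p → r), 0   [¬→-rule on 2]
6. ¬r, 1   [◇-rule on 3: fresh world 1, 0R1]
7. ◇¬(p → r), 1   [□-rule on 4 via 0R1]
8. p → r, 1   [¬◇-rule on 5 via 0R1]
9. ¬p, 1   [→-rule on 8 (branches; this branch)]
10. ¬(p → r), 2   [◇-rule on 7: fresh world 2, 1R2]
11. p, 2   [¬→-rule on 10]
12. ¬r, 2   [¬→-rule on 10]
Accessibility: 0R1, 1R2

Satisfiable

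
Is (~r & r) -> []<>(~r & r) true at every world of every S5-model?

Tableau for the negation ~((~r & r) -> []<>(~r & r)):
1. ~((~r & r) -> []<>(~r & r)), 0
2. ~r & r, 0
3. ~[]<>(~r & r), 0
4. ~r, 0
5. r, 0
Accessibility: 0R0
Branch closes: r and ~r both at 0.
Every branch of the negation's tableau closes; the branch above is one of them.

Valid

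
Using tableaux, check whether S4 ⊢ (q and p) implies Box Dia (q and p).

Tableau for the negation not ((q and p) implies Box Dia (q and p)):
1. not ((q and p) implies Box Dia (q and p)), w0
2. q and p, w0
3. not Box Dia (q and p), w0
4. q, w0
5. p, w0
6. not Dia (q and p), w1
7. not (q and p), w1
8. not p, w1
Accessibility: w0Rw0, w0Rw1, w1Rw1
The negation has an open branch (countermodel exists).

No, not valid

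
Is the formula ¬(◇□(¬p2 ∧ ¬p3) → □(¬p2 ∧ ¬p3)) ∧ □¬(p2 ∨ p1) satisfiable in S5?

Unsatisfiable (every branch closes)

1. ¬(◇□(¬p2 ∧ ¬p3) → □(¬p2 ∧ ¬p3)) ∧ □¬(p2 ∨ p1), w0
2. ¬(◇□(¬p2 ∧ ¬p3) → □(¬p2 ∧ ¬p3)), w0
3. □¬(p2 ∨ p1), w0
4. ◇□(¬p2 ∧ ¬p3), w0
5. ¬□(¬p2 ∧ ¬p3), w0
6. ¬(p2 ∨ p1), w0
7. ¬p2, w0
8. ¬p1, w0
9. □(¬p2 ∧ ¬p3), w1
10. ¬(p2 ∨ p1), w1
11. ¬p2, w1
12. ¬p1, w1
13. ¬p2 ∧ ¬p3, w0
14. ¬p3, w0
15. ¬p2 ∧ ¬p3, w1
16. ¬p3, w1
17. ¬(¬p2 ∧ ¬p3), w2
18. ¬(p2 ∨ p1), w2
19. ¬p2, w2
20. ¬p1, w2
21. ¬p2 ∧ ¬p3, w2
22. ¬p3, w2
23. p3, w2
Accessibility: w0Rw0, w0Rw1, w0Rw2, w1Rw0, w1Rw1, w1Rw2, w2Rw0, w2Rw1, w2Rw2
Branch closes: p3 and ¬p3 both at w2.
(One branch shown.) All branches close.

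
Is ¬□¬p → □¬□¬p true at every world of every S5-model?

Tableau for the negation ¬(¬□¬p → □¬□¬p):
1. ¬(¬□¬p → □¬□¬p), w0
2. ¬□¬p, w0   [¬→-rule on 1]
3. ¬□¬□¬p, w0   [¬→-rule on 1]
4. p, w1   [¬□-rule on 2: fresh world w1, w0Rw1]
5. □¬p, w2   [¬□-rule on 3: fresh world w2, w0Rw2]
6. ¬p, w0   [□-rule on 5 via w2Rw0]
7. ¬p, w1   [□-rule on 5 via w2Rw1]
Accessibility: w0Rw0, w0Rw1, w0Rw2, w1Rw0, w1Rw1, w1Rw2, w2Rw0, w2Rw1, w2Rw2
Branch closes: p and ¬p both at w1.
All branches of the negation close; one closing branch shown above.

Yes, valid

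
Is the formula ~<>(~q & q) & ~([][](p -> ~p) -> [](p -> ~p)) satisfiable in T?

Unsatisfiable

1. ~<>(~q & q) & ~([][](p -> ~p) -> [](p -> ~p)), 0
2. ~<>(~q & q), 0   [&-rule on 1]
3. ~([][](p -> ~p) -> [](p -> ~p)), 0   [&-rule on 1]
4. [][](p -> ~p), 0   [~->-rule on 3]
5. ~[](p -> ~p), 0   [~->-rule on 3]
6. ~(~q & q), 0   [~<>-rule on 2 via 0R0]
7. [](p -> ~p), 0   [[]-rule on 4 via 0R0]
8. p -> ~p, 0   [[]-rule on 7 via 0R0]
9. ~q, 0   [~&-rule on 6 (branches; this branch)]
10. ~p, 0   [->-rule on 8 (branches; this branch)]
11. ~(p -> ~p), 1   [~[]-rule on 5: fresh world 1, 0R1]
12. p, 1   [~->-rule on 11]
13. ~(~q & q), 1   [~<>-rule on 2 via 0R1]
14. [](p -> ~p), 1   [[]-rule on 4 via 0R1]
15. p -> ~p, 1   [[]-rule on 7 via 0R1]
16. ~q, 1   [~&-rule on 13 (branches; this branch)]
17. ~p, 1   [->-rule on 15 (branches; this branch)]
Accessibility: 0R0, 0R1, 1R1
Branch closes: p and ~p both at 1.
Every branch closes; the branch above is one of them.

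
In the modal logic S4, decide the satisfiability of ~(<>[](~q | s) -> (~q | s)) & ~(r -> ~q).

1. ~(<>[](~q | s) -> (~q | s)) & ~(r -> ~q), 0
2. ~(<>[](~q | s) -> (~q | s)), 0
3. ~(r -> ~q), 0
4. <>[](~q | s), 0
5. ~(~q | s), 0
6. r, 0
7. q, 0
8. ~s, 0
9. [](~q | s), 1
10. ~q | s, 1
11. s, 1
Accessibility: 0R0, 0R1, 1R1

Yes, satisfiable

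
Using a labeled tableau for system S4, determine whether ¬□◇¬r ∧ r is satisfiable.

Satisfiable

1. ¬□◇¬r ∧ r, u
2. ¬□◇¬r, u
3. r, u
4. ¬◇¬r, v
5. r, v
Accessibility: uRu, uRv, vRv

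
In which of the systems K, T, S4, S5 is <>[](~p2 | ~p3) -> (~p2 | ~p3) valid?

S5-tableau for the negation ~(<>[](~p2 | ~p3) -> (~p2 | ~p3)):
1. ~(<>[](~p2 | ~p3) -> (~p2 | ~p3)), u
2. <>[](~p2 | ~p3), u
3. ~(~p2 | ~p3), u
4. p2, u
5. p3, u
6. [](~p2 | ~p3), v
7. ~p2 | ~p3, u
8. ~p2 | ~p3, v
9. ~p3, u
Accessibility: uRu, uRv, vRu, vRv
Branch closes: p3 and ~p3 both at u.
Every branch closes (one shown): valid in S5.
S4-tableau for the negation ~(<>[](~p2 | ~p3) -> (~p2 | ~p3)):
1. ~(<>[](~p2 | ~p3) -> (~p2 | ~p3)), u
2. <>[](~p2 | ~p3), u
3. ~(~p2 | ~p3), u
4. p2, u
5. p3, u
6. [](~p2 | ~p3), v
7. ~p2 | ~p3, v
8. ~p3, v
Accessibility: uRu, uRv, vRv
Complete open branch: countermodel on an S4-frame, so not valid in S4, nor in K, T (the same frame is also a K-frame and a T-frame).

S5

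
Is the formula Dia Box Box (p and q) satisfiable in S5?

Yes, satisfiable

1. Dia Box Box (p and q), u
2. Box Box (p and q), v
3. Box (p and q), u
4. Box (p and q), v
5. p and q, u
6. p, u
7. q, u
8. p and q, v
9. p, v
10. q, v
Accessibility: uRu, uRv, vRu, vRv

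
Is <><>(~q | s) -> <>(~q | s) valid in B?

Tableau for the negation ~(<><>(~q | s) -> <>(~q | s)):
1. ~(<><>(~q | s) -> <>(~q | s)), u
2. <><>(~q | s), u   [~->-rule on 1]
3. ~<>(~q | s), u   [~->-rule on 1]
4. ~(~q | s), u   [~<>-rule on 3 via uRu]
5. q, u   [~|-rule on 4]
6. ~s, u   [~|-rule on 4]
7. <>(~q | s), v   [<>-rule on 2: fresh world v, uRv]
8. ~(~q | s), v   [~<>-rule on 3 via uRv]
9. q, v   [~|-rule on 8]
10. ~s, v   [~|-rule on 8]
11. ~q | s, w   [<>-rule on 7: fresh world w, vRw]
12. s, w   [|-rule on 11 (branches; this branch)]
Accessibility: uRu, uRv, vRu, vRv, vRw, wRv, wRw
The negation has an open branch (countermodel exists).

Invalid (countermodel exists)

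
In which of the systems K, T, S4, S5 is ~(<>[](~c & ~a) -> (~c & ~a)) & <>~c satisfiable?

K, T, S4

S4-tableau for the formula:
1. ~(<>[](~c & ~a) -> (~c & ~a)) & <>~c, w0
2. ~(<>[](~c & ~a) -> (~c & ~a)), w0
3. <>~c, w0
4. <>[](~c & ~a), w0
5. ~(~c & ~a), w0
6. a, w0
7. ~c, w1
8. [](~c & ~a), w2
9. ~c & ~a, w2
10. ~c, w2
11. ~a, w2
Accessibility: w0Rw0, w0Rw1, w0Rw2, w1Rw1, w2Rw2
Complete open branch: satisfiable in S4, hence also in K, T (this S4-model is also a K-model and a T-model).
S5-tableau for the formula:
1. ~(<>[](~c & ~a) -> (~c & ~a)) & <>~c, w0
2. ~(<>[](~c & ~a) -> (~c & ~a)), w0
3. <>~c, w0
4. <>[](~c & ~a), w0
5. ~(~c & ~a), w0
6. a, w0
7. ~c, w1
8. [](~c & ~a), w2
9. ~c & ~a, w0
10. ~c, w0
11. ~a, w0
Accessibility: w0Rw0, w0Rw1, w0Rw2, w1Rw0, w1Rw1, w1Rw2, w2Rw0, w2Rw1, w2Rw2
Branch closes: a and ~a both at w0.
Every branch closes (one shown): unsatisfiable in S5.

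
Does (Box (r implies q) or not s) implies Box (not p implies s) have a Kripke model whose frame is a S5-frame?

1. (Box (r implies q) or not s) implies Box (not p implies s), w0
2. Box (not p implies s), w0
3. not p implies s, w0
4. s, w0
Accessibility: w0Rw0

Satisfiable (open branch found)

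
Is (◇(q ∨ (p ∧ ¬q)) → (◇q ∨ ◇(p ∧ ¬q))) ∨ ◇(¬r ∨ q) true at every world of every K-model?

Tableau for the negation ¬((◇(q ∨ (p ∧ ¬q)) → (◇q ∨ ◇(p ∧ ¬q))) ∨ ◇(¬r ∨ q)):
1. ¬((◇(q ∨ (p ∧ ¬q)) → (◇q ∨ ◇(p ∧ ¬q))) ∨ ◇(¬r ∨ q)), u
2. ¬(◇(q ∨ (p ∧ ¬q)) → (◇q ∨ ◇(p ∧ ¬q))), u
3. ¬◇(¬r ∨ q), u
4. ◇(q ∨ (p ∧ ¬q)), u
5. ¬(◇q ∨ ◇(p ∧ ¬q)), u
6. ¬◇q, u
7. ¬◇(p ∧ ¬q), u
8. q ∨ (p ∧ ¬q), v
9. ¬(¬r ∨ q), v
10. r, v
11. ¬q, v
12. ¬(p ∧ ¬q), v
13. p ∧ ¬q, v
14. p, v
15. q, v
Accessibility: uRv
Branch closes: q and ¬q both at v.
Every branch of the negation's tableau closes; the branch above is one of them.

Valid in K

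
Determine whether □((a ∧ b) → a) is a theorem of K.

Tableau for the negation ¬□((a ∧ b) → a):
1. ¬□((a ∧ b) → a), w0
2. ¬((a ∧ b) → a), w1
3. a ∧ b, w1
4. ¬a, w1
5. a, w1
6. b, w1
Accessibility: w0Rw1
Branch closes: a and ¬a both at w1.
All branches of the negation close; one closing branch shown above.

Valid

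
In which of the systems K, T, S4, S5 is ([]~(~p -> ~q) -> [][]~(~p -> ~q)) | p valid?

T-tableau for the negation ~(([]~(~p -> ~q) -> [][]~(~p -> ~q)) | p):
1. ~(([]~(~p -> ~q) -> [][]~(~p -> ~q)) | p), w0
2. ~([]~(~p -> ~q) -> [][]~(~p -> ~q)), w0
3. ~p, w0
4. []~(~p -> ~q), w0
5. ~[][]~(~p -> ~q), w0
6. ~(~p -> ~q), w0
7. q, w0
8. ~[]~(~p -> ~q), w1
9. ~(~p -> ~q), w1
10. ~p, w1
11. q, w1
12. ~p -> ~q, w2
13. ~q, w2
Accessibility: w0Rw0, w0Rw1, w1Rw1, w1Rw2, w2Rw2
Complete open branch: countermodel on a T-frame, so not valid in T, nor in K (the same frame is also a K-frame).
S4-tableau for the negation ~(([]~(~p -> ~q) -> [][]~(~p -> ~q)) | p):
1. ~(([]~(~p -> ~q) -> [][]~(~p -> ~q)) | p), w0
2. ~([]~(~p -> ~q) -> [][]~(~p -> ~q)), w0
3. ~p, w0
4. []~(~p -> ~q), w0
5. ~[][]~(~p -> ~q), w0
6. ~(~p -> ~q), w0
7. q, w0
8. ~[]~(~p -> ~q), w1
9. ~(~p -> ~q), w1
10. ~p, w1
11. q, w1
12. ~p -> ~q, w2
13. ~(~p -> ~q), w2
14. ~p, w2
15. q, w2
16. ~q, w2
Accessibility: w0Rw0, w0Rw1, w0Rw2, w1Rw1, w1Rw2, w2Rw2
Branch closes: q and ~q both at w2.
Every branch closes (one shown): valid in S4, hence also in S5 (every theorem of S4 is a theorem of S5).

S4, S5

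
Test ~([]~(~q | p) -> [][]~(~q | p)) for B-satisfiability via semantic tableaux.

1. ~([]~(~q | p) -> [][]~(~q | p)), u
2. []~(~q | p), u   [~->-rule on 1]
3. ~[][]~(~q | p), u   [~->-rule on 1]
4. ~(~q | p), u   [[]-rule on 2 via uRu]
5. q, u   [~|-rule on 4]
6. ~p, u   [~|-rule on 4]
7. ~[]~(~q | p), v   [~[]-rule on 3: fresh world v, uRv]
8. ~(~q | p), v   [[]-rule on 2 via uRv]
9. q, v   [~|-rule on 8]
10. ~p, v   [~|-rule on 8]
11. ~q | p, w   [~[]-rule on 7: fresh world w, vRw]
12. p, w   [|-rule on 11 (branches; this branch)]
Accessibility: uRu, uRv, vRu, vRv, vRw, wRv, wRw

Satisfiable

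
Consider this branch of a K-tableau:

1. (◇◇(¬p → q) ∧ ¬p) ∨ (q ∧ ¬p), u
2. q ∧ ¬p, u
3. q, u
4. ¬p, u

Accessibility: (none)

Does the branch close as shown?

Not closed

No atom appears with both signs at the same world.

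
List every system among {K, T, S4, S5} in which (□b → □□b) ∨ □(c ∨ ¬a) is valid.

T-tableau for the negation ¬((□b → □□b) ∨ □(c ∨ ¬a)):
1. ¬((□b → □□b) ∨ □(c ∨ ¬a)), 0
2. ¬(□b → □□b), 0
3. ¬□(c ∨ ¬a), 0
4. □b, 0
5. ¬□□b, 0
6. b, 0
7. ¬(c ∨ ¬a), 1
8. ¬c, 1
9. a, 1
10. b, 1
11. ¬□b, 2
12. b, 2
13. ¬b, 3
Accessibility: 0R0, 0R1, 0R2, 1R1, 2R2, 2R3, 3R3
Complete open branch: countermodel on a T-frame, so not valid in T, nor in K (the same frame is also a K-frame).
S4-tableau for the negation ¬((□b → □□b) ∨ □(c ∨ ¬a)):
1. ¬((□b → □□b) ∨ □(c ∨ ¬a)), 0
2. ¬(□b → □□b), 0
3. ¬□(c ∨ ¬a), 0
4. □b, 0
5. ¬□□b, 0
6. b, 0
7. ¬(c ∨ ¬a), 1
8. ¬c, 1
9. a, 1
10. b, 1
11. ¬□b, 2
12. b, 2
13. ¬b, 3
14. b, 3
Accessibility: 0R0, 0R1, 0R2, 0R3, 1R1, 2R2, 2R3, 3R3
Branch closes: b and ¬b both at 3.
Every branch closes (one shown): valid in S4, hence also in S5 (every theorem of S4 is a theorem of S5).

S4, S5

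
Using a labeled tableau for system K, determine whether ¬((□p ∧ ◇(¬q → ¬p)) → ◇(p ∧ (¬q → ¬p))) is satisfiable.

No, unsatisfiable

1. ¬((□p ∧ ◇(¬q → ¬p)) → ◇(p ∧ (¬q → ¬p))), w0
2. □p ∧ ◇(¬q → ¬p), w0
3. ¬◇(p ∧ (¬q → ¬p)), w0
4. □p, w0
5. ◇(¬q → ¬p), w0
6. ¬q → ¬p, w1
7. ¬(p ∧ (¬q → ¬p)), w1
8. p, w1
9. q, w1
10. ¬(¬q → ¬p), w1
11. ¬q, w1
Accessibility: w0Rw1
Branch closes: q and ¬q both at w1.
Every branch closes; the branch above is one of them.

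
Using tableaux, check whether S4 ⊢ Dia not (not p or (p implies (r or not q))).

Invalid (countermodel exists)

Tableau for the negation not Dia not (not p or (p implies (r or not q))):
1. not Dia not (not p or (p implies (r or not q))), u
2. not p or (p implies (r or not q)), u
3. p implies (r or not q), u
4. r or not q, u
5. not q, u
Accessibility: uRu
The negation has an open branch (countermodel exists).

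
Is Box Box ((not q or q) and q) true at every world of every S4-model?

No, not valid

Tableau for the negation not Box Box ((not q or q) and q):
1. not Box Box ((not q or q) and q), w0
2. not Box ((not q or q) and q), w1
3. not ((not q or q) and q), w2
4. not q, w2
Accessibility: w0Rw0, w0Rw1, w0Rw2, w1Rw1, w1Rw2, w2Rw2
The negation has an open branch (countermodel exists).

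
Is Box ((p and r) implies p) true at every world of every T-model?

Tableau for the negation not Box ((p and r) implies p):
1. not Box ((p and r) implies p), u
2. not ((p and r) implies p), v
3. p and r, v
4. not p, v
5. p, v
6. r, v
Accessibility: uRu, uRv, vRv
Branch closes: p and not p both at v.
Every branch of the negation's tableau closes; the branch above is one of them.

Valid in T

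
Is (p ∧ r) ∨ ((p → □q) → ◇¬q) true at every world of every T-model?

Not valid

Tableau for the negation ¬((p ∧ r) ∨ ((p → □q) → ◇¬q)):
1. ¬((p ∧ r) ∨ ((p → □q) → ◇¬q)), 0
2. ¬(p ∧ r), 0
3. ¬((p → □q) → ◇¬q), 0
4. p → □q, 0
5. ¬◇¬q, 0
6. q, 0
7. ¬r, 0
8. □q, 0
Accessibility: 0R0
The negation has an open branch (countermodel exists).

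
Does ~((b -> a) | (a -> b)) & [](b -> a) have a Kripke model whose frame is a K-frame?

1. ~((b -> a) | (a -> b)) & [](b -> a), u
2. ~((b -> a) | (a -> b)), u   [&-rule on 1]
3. [](b -> a), u   [&-rule on 1]
4. ~(b -> a), u   [~|-rule on 2]
5. ~(a -> b), u   [~|-rule on 2]
6. b, u   [~->-rule on 4]
7. ~a, u   [~->-rule on 4]
8. a, u   [~->-rule on 5]
9. ~b, u   [~->-rule on 5]
Branch closes: a and ~a both at u.
Every branch closes; the branch above is one of them.

Unsatisfiable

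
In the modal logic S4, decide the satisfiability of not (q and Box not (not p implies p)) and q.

1. not (q and Box not (not p implies p)) and q, w0
2. not (q and Box not (not p implies p)), w0   [and-rule on 1]
3. q, w0   [and-rule on 1]
4. not Box not (not p implies p), w0   [neg-and-rule on 2 (branches; this branch)]
5. not p implies p, w1   [neg-Box-rule on 4: fresh world w1, w0Rw1]
6. p, w1   [implies-rule on 5 (branches; this branch)]
Accessibility: w0Rw0, w0Rw1, w1Rw1

Satisfiable (open branch found)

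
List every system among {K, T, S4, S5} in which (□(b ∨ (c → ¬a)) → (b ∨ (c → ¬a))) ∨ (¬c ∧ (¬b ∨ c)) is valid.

T-tableau for the negation ¬((□(b ∨ (c → ¬a)) → (b ∨ (c → ¬a))) ∨ (¬c ∧ (¬b ∨ c))):
1. ¬((□(b ∨ (c → ¬a)) → (b ∨ (c → ¬a))) ∨ (¬c ∧ (¬b ∨ c))), u
2. ¬(□(b ∨ (c → ¬a)) → (b ∨ (c → ¬a))), u
3. ¬(¬c ∧ (¬b ∨ c)), u
4. □(b ∨ (c → ¬a)), u
5. ¬(b ∨ (c → ¬a)), u
6. ¬b, u
7. ¬(c → ¬a), u
8. c, u
9. a, u
10. b ∨ (c → ¬a), u
11. c → ¬a, u
12. ¬a, u
Accessibility: uRu
Branch closes: a and ¬a both at u.
Every branch closes (one shown): valid in T, hence also in S4, S5 (every theorem of T is a theorem of S4 and S5).
K-tableau for the negation ¬((□(b ∨ (c → ¬a)) → (b ∨ (c → ¬a))) ∨ (¬c ∧ (¬b ∨ c))):
1. ¬((□(b ∨ (c → ¬a)) → (b ∨ (c → ¬a))) ∨ (¬c ∧ (¬b ∨ c))), u
2. ¬(□(b ∨ (c → ¬a)) → (b ∨ (c → ¬a))), u
3. ¬(¬c ∧ (¬b ∨ c)), u
4. □(b ∨ (c → ¬a)), u
5. ¬(b ∨ (c → ¬a)), u
6. ¬b, u
7. ¬(c → ¬a), u
8. c, u
9. a, u
Complete open branch: countermodel on a K-frame, so not valid in K.

T, S4, S5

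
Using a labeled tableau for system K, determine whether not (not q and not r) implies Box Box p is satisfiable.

Satisfiable

1. not (not q and not r) implies Box Box p, u
2. Box Box p, u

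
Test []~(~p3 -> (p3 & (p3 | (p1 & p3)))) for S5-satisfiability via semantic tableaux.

Satisfiable (open branch found)

1. []~(~p3 -> (p3 & (p3 | (p1 & p3)))), w0
2. ~(~p3 -> (p3 & (p3 | (p1 & p3)))), w0
3. ~p3, w0
4. ~(p3 & (p3 | (p1 & p3))), w0
5. ~(p3 | (p1 & p3)), w0
6. ~(p1 & p3), w0
Accessibility: w0Rw0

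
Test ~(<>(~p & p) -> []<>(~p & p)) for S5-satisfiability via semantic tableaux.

1. ~(<>(~p & p) -> []<>(~p & p)), w0
2. <>(~p & p), w0
3. ~[]<>(~p & p), w0
4. ~p & p, w1
5. ~p, w1
6. p, w1
Accessibility: w0Rw0, w0Rw1, w1Rw0, w1Rw1
Branch closes: p and ~p both at w1.
(One branch shown.) All branches close.

No, unsatisfiable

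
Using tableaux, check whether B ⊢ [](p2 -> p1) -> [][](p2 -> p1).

Tableau for the negation ~([](p2 -> p1) -> [][](p2 -> p1)):
1. ~([](p2 -> p1) -> [][](p2 -> p1)), w0
2. [](p2 -> p1), w0
3. ~[][](p2 -> p1), w0
4. p2 -> p1, w0
5. p1, w0
6. ~[](p2 -> p1), w1
7. p2 -> p1, w1
8. p1, w1
9. ~(p2 -> p1), w2
10. p2, w2
11. ~p1, w2
Accessibility: w0Rw0, w0Rw1, w1Rw0, w1Rw1, w1Rw2, w2Rw1, w2Rw2
The negation has an open branch (countermodel exists).

No, not valid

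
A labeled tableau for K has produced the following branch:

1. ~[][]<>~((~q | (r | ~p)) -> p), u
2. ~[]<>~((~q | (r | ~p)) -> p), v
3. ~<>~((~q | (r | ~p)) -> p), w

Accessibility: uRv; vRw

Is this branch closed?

No atom appears with both signs at the same world.

Not closed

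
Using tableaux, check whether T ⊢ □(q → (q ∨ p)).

Tableau for the negation ¬□(q → (q ∨ p)):
1. ¬□(q → (q ∨ p)), u
2. ¬(q → (q ∨ p)), v
3. q, v
4. ¬(q ∨ p), v
5. ¬q, v
6. ¬p, v
Accessibility: uRu, uRv, vRv
Branch closes: q and ¬q both at v.
All branches of the negation close; one closing branch shown above.

Yes, valid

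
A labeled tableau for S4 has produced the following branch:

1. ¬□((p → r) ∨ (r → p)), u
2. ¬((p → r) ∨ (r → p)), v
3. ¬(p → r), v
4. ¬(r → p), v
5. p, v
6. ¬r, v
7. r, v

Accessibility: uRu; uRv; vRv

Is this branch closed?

Closed

Both r and ¬r appear at v.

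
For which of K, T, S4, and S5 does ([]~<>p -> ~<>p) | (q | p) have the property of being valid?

K-tableau for the negation ~(([]~<>p -> ~<>p) | (q | p)):
1. ~(([]~<>p -> ~<>p) | (q | p)), 0
2. ~([]~<>p -> ~<>p), 0   [~|-rule on 1]
3. ~(q | p), 0   [~|-rule on 1]
4. []~<>p, 0   [~->-rule on 2]
5. <>p, 0   [~->-rule on 2]
6. ~q, 0   [~|-rule on 3]
7. ~p, 0   [~|-rule on 3]
8. p, 1   [<>-rule on 5: fresh world 1, 0R1]
9. ~<>p, 1   [[]-rule on 4 via 0R1]
Accessibility: 0R1
Complete open branch: countermodel on a K-frame, so not valid in K.
T-tableau for the negation ~(([]~<>p -> ~<>p) | (q | p)):
1. ~(([]~<>p -> ~<>p) | (q | p)), 0
2. ~([]~<>p -> ~<>p), 0   [~|-rule on 1]
3. ~(q | p), 0   [~|-rule on 1]
4. []~<>p, 0   [~->-rule on 2]
5. <>p, 0   [~->-rule on 2]
6. ~q, 0   [~|-rule on 3]
7. ~p, 0   [~|-rule on 3]
8. ~<>p, 0   [[]-rule on 4 via 0R0]
9. p, 1   [<>-rule on 5: fresh world 1, 0R1]
10. ~<>p, 1   [[]-rule on 4 via 0R1]
11. ~p, 1   [~<>-rule on 8 via 0R1]
Accessibility: 0R0, 0R1, 1R1
Branch closes: p and ~p both at 1.
Every branch closes (one shown): valid in T, hence also in S4, S5 (every theorem of T is a theorem of S4 and S5).

T, S4, S5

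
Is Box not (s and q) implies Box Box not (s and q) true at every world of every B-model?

Tableau for the negation not (Box not (s and q) implies Box Box not (s and q)):
1. not (Box not (s and q) implies Box Box not (s and q)), u
2. Box not (s and q), u   [neg-implies-rule on 1]
3. not Box Box not (s and q), u   [neg-implies-rule on 1]
4. not (s and q), u   [Box-rule on 2 via uRu]
5. not q, u   [neg-and-rule on 4 (branches; this branch)]
6. not Box not (s and q), v   [neg-Box-rule on 3: fresh world v, uRv]
7. not (s and q), v   [Box-rule on 2 via uRv]
8. not q, v   [neg-and-rule on 7 (branches; this branch)]
9. s and q, w   [neg-Box-rule on 6: fresh world w, vRw]
10. s, w   [and-rule on 9]
11. q, w   [and-rule on 9]
Accessibility: uRu, uRv, vRu, vRv, vRw, wRv, wRw
The negation has an open branch (countermodel exists).

No, not valid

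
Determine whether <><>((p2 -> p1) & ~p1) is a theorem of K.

Not valid

Tableau for the negation ~<><>((p2 -> p1) & ~p1):
1. ~<><>((p2 -> p1) & ~p1), 0
The negation has an open branch (countermodel exists).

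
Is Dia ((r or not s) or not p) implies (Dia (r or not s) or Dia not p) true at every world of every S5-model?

Yes, valid

Tableau for the negation not (Dia ((r or not s) or not p) implies (Dia (r or not s) or Dia not p)):
1. not (Dia ((r or not s) or not p) implies (Dia (r or not s) or Dia not p)), 0
2. Dia ((r or not s) or not p), 0
3. not (Dia (r or not s) or Dia not p), 0
4. not Dia (r or not s), 0
5. not Dia not p, 0
6. not (r or not s), 0
7. not r, 0
8. s, 0
9. p, 0
10. (r or not s) or not p, 1
11. not (r or not s), 1
12. not r, 1
13. s, 1
14. p, 1
15. r or not s, 1
16. not s, 1
Accessibility: 0R0, 0R1, 1R0, 1R1
Branch closes: s and not s both at 1.
All branches of the negation close; one closing branch shown above.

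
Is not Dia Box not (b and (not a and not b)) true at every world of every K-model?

No, not valid

Tableau for the negation Dia Box not (b and (not a and not b)):
1. Dia Box not (b and (not a and not b)), u
2. Box not (b and (not a and not b)), v
Accessibility: uRv
The negation has an open branch (countermodel exists).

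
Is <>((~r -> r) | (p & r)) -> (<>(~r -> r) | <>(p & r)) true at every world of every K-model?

Tableau for the negation ~(<>((~r -> r) | (p & r)) -> (<>(~r -> r) | <>(p & r))):
1. ~(<>((~r -> r) | (p & r)) -> (<>(~r -> r) | <>(p & r))), w0
2. <>((~r -> r) | (p & r)), w0
3. ~(<>(~r -> r) | <>(p & r)), w0
4. ~<>(~r -> r), w0
5. ~<>(p & r), w0
6. (~r -> r) | (p & r), w1
7. ~(~r -> r), w1
8. ~r, w1
9. ~(p & r), w1
10. ~r -> r, w1
11. r, w1
Accessibility: w0Rw1
Branch closes: r and ~r both at w1.
Every branch of the negation's tableau closes; the branch above is one of them.

Valid in K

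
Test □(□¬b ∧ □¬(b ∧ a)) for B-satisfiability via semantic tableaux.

1. □(□¬b ∧ □¬(b ∧ a)), w0
2. □¬b ∧ □¬(b ∧ a), w0
3. □¬b, w0
4. □¬(b ∧ a), w0
5. ¬b, w0
6. ¬(b ∧ a), w0
7. ¬a, w0
Accessibility: w0Rw0

Yes, satisfiable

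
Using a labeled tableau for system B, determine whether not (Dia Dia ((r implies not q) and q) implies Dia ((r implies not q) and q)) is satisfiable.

Satisfiable

1. not (Dia Dia ((r implies not q) and q) implies Dia ((r implies not q) and q)), w0
2. Dia Dia ((r implies not q) and q), w0
3. not Dia ((r implies not q) and q), w0
4. not ((r implies not q) and q), w0
5. not q, w0
6. Dia ((r implies not q) and q), w1
7. not ((r implies not q) and q), w1
8. not q, w1
9. (r implies not q) and q, w2
10. r implies not q, w2
11. q, w2
12. not r, w2
Accessibility: w0Rw0, w0Rw1, w1Rw0, w1Rw1, w1Rw2, w2Rw1, w2Rw2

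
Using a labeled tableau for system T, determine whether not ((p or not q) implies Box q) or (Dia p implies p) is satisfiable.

1. not ((p or not q) implies Box q) or (Dia p implies p), 0
2. Dia p implies p, 0   [or-rule on 1 (branches; this branch)]
3. p, 0   [implies-rule on 2 (branches; this branch)]
Accessibility: 0R0

Satisfiable (open branch found)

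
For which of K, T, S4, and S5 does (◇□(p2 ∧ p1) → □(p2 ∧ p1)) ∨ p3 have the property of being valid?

S5-tableau for the negation ¬((◇□(p2 ∧ p1) → □(p2 ∧ p1)) ∨ p3):
1. ¬((◇□(p2 ∧ p1) → □(p2 ∧ p1)) ∨ p3), w0
2. ¬(◇□(p2 ∧ p1) → □(p2 ∧ p1)), w0
3. ¬p3, w0
4. ◇□(p2 ∧ p1), w0
5. ¬□(p2 ∧ p1), w0
6. □(p2 ∧ p1), w1
7. p2 ∧ p1, w0
8. p2, w0
9. p1, w0
10. p2 ∧ p1, w1
11. p2, w1
12. p1, w1
13. ¬(p2 ∧ p1), w2
14. p2 ∧ p1, w2
15. p2, w2
16. p1, w2
17. ¬p1, w2
Accessibility: w0Rw0, w0Rw1, w0Rw2, w1Rw0, w1Rw1, w1Rw2, w2Rw0, w2Rw1, w2Rw2
Branch closes: p1 and ¬p1 both at w2.
Every branch closes (one shown): valid in S5.
S4-tableau for the negation ¬((◇□(p2 ∧ p1) → □(p2 ∧ p1)) ∨ p3):
1. ¬((◇□(p2 ∧ p1) → □(p2 ∧ p1)) ∨ p3), w0
2. ¬(◇□(p2 ∧ p1) → □(p2 ∧ p1)), w0
3. ¬p3, w0
4. ◇□(p2 ∧ p1), w0
5. ¬□(p2 ∧ p1), w0
6. □(p2 ∧ p1), w1
7. p2 ∧ p1, w1
8. p2, w1
9. p1, w1
10. ¬(p2 ∧ p1), w2
11. ¬p1, w2
Accessibility: w0Rw0, w0Rw1, w0Rw2, w1Rw1, w2Rw2
Complete open branch: countermodel on an S4-frame, so not valid in S4, nor in K, T (the same frame is also a K-frame and a T-frame).

S5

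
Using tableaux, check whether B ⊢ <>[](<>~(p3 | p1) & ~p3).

Tableau for the negation ~<>[](<>~(p3 | p1) & ~p3):
1. ~<>[](<>~(p3 | p1) & ~p3), w0
2. ~[](<>~(p3 | p1) & ~p3), w0   [~<>-rule on 1 via w0Rw0]
3. ~(<>~(p3 | p1) & ~p3), w1   [~[]-rule on 2: fresh world w1, w0Rw1]
4. ~[](<>~(p3 | p1) & ~p3), w1   [~<>-rule on 1 via w0Rw1]
5. p3, w1   [~&-rule on 3 (branches; this branch)]
6. ~(<>~(p3 | p1) & ~p3), w2   [~[]-rule on 4: fresh world w2, w1Rw2]
7. p3, w2   [~&-rule on 6 (branches; this branch)]
Accessibility: w0Rw0, w0Rw1, w1Rw0, w1Rw1, w1Rw2, w2Rw1, w2Rw2
The negation has an open branch (countermodel exists).

No, not valid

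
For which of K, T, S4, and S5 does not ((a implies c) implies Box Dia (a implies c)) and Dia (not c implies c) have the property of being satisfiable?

S5-tableau for the formula:
1. not ((a implies c) implies Box Dia (a implies c)) and Dia (not c implies c), u
2. not ((a implies c) implies Box Dia (a implies c)), u   [and-rule on 1]
3. Dia (not c implies c), u   [and-rule on 1]
4. a implies c, u   [neg-implies-rule on 2]
5. not Box Dia (a implies c), u   [neg-implies-rule on 2]
6. c, u   [implies-rule on 4 (branches; this branch)]
7. not c implies c, v   [Dia-rule on 3: fresh world v, uRv]
8. c, v   [implies-rule on 7 (branches; this branch)]
9. not Dia (a implies c), w   [neg-Box-rule on 5: fresh world w, uRw]
10. not (a implies c), u   [neg-Dia-rule on 9 via wRu]
11. a, u   [neg-implies-rule on 10]
12. not c, u   [neg-implies-rule on 10]
Accessibility: uRu, uRv, uRw, vRu, vRv, vRw, wRu, wRv, wRw
Branch closes: c and not c both at u.
Every branch closes (one shown): unsatisfiable in S5.
S4-tableau for the formula:
1. not ((a implies c) implies Box Dia (a implies c)) and Dia (not c implies c), u
2. not ((a implies c) implies Box Dia (a implies c)), u   [and-rule on 1]
3. Dia (not c implies c), u   [and-rule on 1]
4. a implies c, u   [neg-implies-rule on 2]
5. not Box Dia (a implies c), u   [neg-implies-rule on 2]
6. c, u   [implies-rule on 4 (branches; this branch)]
7. not c implies c, v   [Dia-rule on 3: fresh world v, uRv]
8. c, v   [implies-rule on 7 (branches; this branch)]
9. not Dia (a implies c), w   [neg-Box-rule on 5: fresh world w, uRw]
10. not (a implies c), w   [neg-Dia-rule on 9 via wRw]
11. a, w   [neg-implies-rule on 10]
12. not c, w   [neg-implies-rule on 10]
Accessibility: uRu, uRv, uRw, vRv, wRw
Complete open branch: satisfiable in S4, hence also in K, T (this S4-model is also a K-model and a T-model).

K, T, S4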